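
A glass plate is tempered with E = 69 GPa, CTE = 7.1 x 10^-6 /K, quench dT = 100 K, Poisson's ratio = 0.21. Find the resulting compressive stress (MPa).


Tempering stress: sigma = E * alpha * dT / (1 - nu)
  E (MPa) = 69 * 1000 = 69000
  Numerator = 69000 * (7.1 x 10^-6) * 100 = 48.99
  Denominator = 1 - 0.21 = 0.79
  sigma = 48.99 / 0.79 = 62.0 MPa

62.0 MPa


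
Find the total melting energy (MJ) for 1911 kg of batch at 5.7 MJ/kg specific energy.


Total energy = mass * specific energy
  E = 1911 * 5.7 = 10892.7 MJ

10892.7 MJ


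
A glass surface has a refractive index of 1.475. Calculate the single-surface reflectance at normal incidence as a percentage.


Fresnel reflectance at normal incidence:
  R = ((n - 1)/(n + 1))^2
  (n - 1)/(n + 1) = (1.475 - 1)/(1.475 + 1) = 0.191919
  R = 0.191919^2 = 0.0368329
  R(%) = 0.0368329 * 100 = 3.683%

3.683%


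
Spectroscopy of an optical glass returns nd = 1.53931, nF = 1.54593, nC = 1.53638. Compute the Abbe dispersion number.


Abbe number formula: Vd = (nd - 1) / (nF - nC)
  nd - 1 = 1.53931 - 1 = 0.53931
  nF - nC = 1.54593 - 1.53638 = 0.00955
  Vd = 0.53931 / 0.00955 = 56.47

56.47


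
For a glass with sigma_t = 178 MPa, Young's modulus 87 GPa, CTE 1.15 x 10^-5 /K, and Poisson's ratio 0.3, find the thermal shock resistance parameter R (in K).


Thermal shock resistance: R = sigma * (1 - nu) / (E * alpha)
  Numerator = 178 * (1 - 0.3) = 124.6
  Denominator = 87 * 1000 * (1.15 x 10^-5) = 1.0005
  R = 124.6 / 1.0005 = 124.5 K

124.5 K


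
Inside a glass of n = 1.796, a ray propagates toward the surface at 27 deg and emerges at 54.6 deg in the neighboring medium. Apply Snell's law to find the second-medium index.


Apply Snell's law: n1 * sin(theta1) = n2 * sin(theta2)
  n2 = n1 * sin(theta1) / sin(theta2)
  sin(27) = 0.45399
  sin(54.6) = 0.815128
  n2 = 1.796 * 0.45399 / 0.815128 = 1.0003

1.0003


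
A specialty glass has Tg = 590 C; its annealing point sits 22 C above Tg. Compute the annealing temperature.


The annealing temperature is Tg plus the offset:
  T_anneal = 590 + 22 = 612 C

612 C


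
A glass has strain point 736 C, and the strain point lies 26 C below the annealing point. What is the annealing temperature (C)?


T_anneal = T_strain + gap:
  T_anneal = 736 + 26 = 762 C

762 C


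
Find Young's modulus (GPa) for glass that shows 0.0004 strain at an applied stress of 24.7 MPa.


Young's modulus: E = stress / strain
  E = 24.7 MPa / 0.0004 = 61750 MPa
Convert to GPa: 61750 / 1000 = 61.75 GPa

61.75 GPa


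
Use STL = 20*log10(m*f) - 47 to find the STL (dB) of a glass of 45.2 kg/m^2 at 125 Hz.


Mass law: STL = 20 * log10(m * f) - 47
  m * f = 45.2 * 125 = 5650
  log10(5650) = 3.75205
  STL = 20 * 3.75205 - 47 = 75.041 - 47 = 28.0 dB

28.0 dB


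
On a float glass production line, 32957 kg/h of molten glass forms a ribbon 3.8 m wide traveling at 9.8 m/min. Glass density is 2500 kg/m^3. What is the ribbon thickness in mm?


Ribbon cross-section from mass balance:
  Volume rate = throughput / density = 32957 / 2500 = 13.1828 m^3/h
  thickness = volume rate / (speed * 60 * width), i.e.
  thickness = throughput / (60 * speed * width * density) * 1000
  thickness = 32957 / (60 * 9.8 * 3.8 * 2500) * 1000 = 5.9 mm

5.9 mm


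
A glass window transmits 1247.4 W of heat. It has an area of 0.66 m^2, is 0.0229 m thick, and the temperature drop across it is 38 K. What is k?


Fourier's law rearranged: k = Q * t / (A * dT)
  Numerator = 1247.4 * 0.0229 = 28.56546
  Denominator = 0.66 * 38 = 25.08
  k = 28.56546 / 25.08 = 1.139 W/mK

1.139 W/mK


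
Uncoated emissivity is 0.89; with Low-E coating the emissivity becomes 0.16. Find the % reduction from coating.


Percentage reduction = (1 - coated/uncoated) * 100
  Ratio = 0.16 / 0.89 = 0.1798
  Reduction = (1 - 0.1798) * 100 = 82.0%

82.0%


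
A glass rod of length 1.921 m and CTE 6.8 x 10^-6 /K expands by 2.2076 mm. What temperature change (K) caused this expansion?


Rearrange dL = alpha * L0 * dT for dT:
  dT = dL / (alpha * L0)
  dL (m) = 2.2076 / 1000 = 0.0022076
  dT = 0.0022076 / ((6.8 x 10^-6) * 1.921) = 169.0 K

169.0 K


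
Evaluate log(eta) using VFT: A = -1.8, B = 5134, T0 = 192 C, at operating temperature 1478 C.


VFT equation: log(eta) = A + B / (T - T0)
  T - T0 = 1478 - 192 = 1286
  B / (T - T0) = 5134 / 1286 = 3.992
  log(eta) = -1.8 + 3.992 = 2.192

2.192


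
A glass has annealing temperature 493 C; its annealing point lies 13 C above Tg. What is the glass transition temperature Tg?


Rearrange T_anneal = Tg + offset for Tg:
  Tg = T_anneal - offset = 493 - 13 = 480 C

480 C


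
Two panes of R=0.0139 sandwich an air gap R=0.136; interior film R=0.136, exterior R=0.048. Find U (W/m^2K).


Total thermal resistance (series):
  R_total = R_in + R_glass + R_air + R_glass + R_out
  R_total = 0.136 + 0.0139 + 0.136 + 0.0139 + 0.048 = 0.3478 m^2K/W
U-value = 1 / R_total = 1 / 0.3478 = 2.875 W/m^2K

2.875 W/m^2K


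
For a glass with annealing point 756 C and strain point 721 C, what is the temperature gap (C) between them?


Gap = T_anneal - T_strain:
  gap = 756 - 721 = 35 C

35 C


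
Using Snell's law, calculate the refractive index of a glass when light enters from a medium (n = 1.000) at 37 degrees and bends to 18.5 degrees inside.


Apply Snell's law: n1 * sin(theta1) = n2 * sin(theta2)
  n2 = n1 * sin(theta1) / sin(theta2)
  sin(37) = 0.601815
  sin(18.5) = 0.317305
  n2 = 1.000 * 0.601815 / 0.317305 = 1.8966

1.8966


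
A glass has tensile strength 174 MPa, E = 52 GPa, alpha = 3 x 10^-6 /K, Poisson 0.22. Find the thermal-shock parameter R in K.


Thermal shock resistance: R = sigma * (1 - nu) / (E * alpha)
  Numerator = 174 * (1 - 0.22) = 135.72
  Denominator = 52 * 1000 * (3 x 10^-6) = 0.156
  R = 135.72 / 0.156 = 870.0 K

870.0 K


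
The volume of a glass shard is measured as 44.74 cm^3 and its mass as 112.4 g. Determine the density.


Use the definition of density:
  rho = mass / volume
  rho = 112.4 / 44.74 = 2.512 g/cm^3

2.512 g/cm^3


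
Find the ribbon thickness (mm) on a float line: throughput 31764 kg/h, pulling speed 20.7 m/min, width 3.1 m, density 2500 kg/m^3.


Ribbon cross-section from mass balance:
  Volume rate = throughput / density = 31764 / 2500 = 12.7056 m^3/h
  thickness = volume rate / (speed * 60 * width), i.e.
  thickness = throughput / (60 * speed * width * density) * 1000
  thickness = 31764 / (60 * 20.7 * 3.1 * 2500) * 1000 = 3.3 mm

3.3 mm


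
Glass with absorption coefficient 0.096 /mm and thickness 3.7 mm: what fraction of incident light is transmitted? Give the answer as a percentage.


Beer-Lambert law: T = exp(-alpha * thickness)
  exponent = -0.096 * 3.7 = -0.3552
  T = exp(-0.3552) = 0.701
  Percentage = 0.701 * 100 = 70.1%

70.1%


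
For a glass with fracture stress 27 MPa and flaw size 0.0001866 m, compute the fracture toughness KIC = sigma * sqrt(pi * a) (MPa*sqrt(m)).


Fracture toughness: KIC = sigma * sqrt(pi * a)
  pi * a = pi * 0.0001866 = 0.000586221
  sqrt(pi * a) = 0.024212
  KIC = 27 * 0.024212 = 0.654 MPa*sqrt(m)

0.654 MPa*sqrt(m)


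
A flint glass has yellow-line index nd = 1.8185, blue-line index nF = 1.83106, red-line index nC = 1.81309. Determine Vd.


Abbe number formula: Vd = (nd - 1) / (nF - nC)
  nd - 1 = 1.8185 - 1 = 0.8185
  nF - nC = 1.83106 - 1.81309 = 0.01797
  Vd = 0.8185 / 0.01797 = 45.55

45.55


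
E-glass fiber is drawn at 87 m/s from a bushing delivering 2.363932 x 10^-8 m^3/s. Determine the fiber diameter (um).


Cross-sectional area from continuity:
  A = Q / v = 2.363932 x 10^-8 / 87 = 2.717163 x 10^-10 m^2
Diameter from circular cross-section:
  d = sqrt(4A / pi) * 10^6 (m -> um)
  d = sqrt(4 * 2.717163 x 10^-10 / pi) * 10^6 = 18.6 um

18.6 um


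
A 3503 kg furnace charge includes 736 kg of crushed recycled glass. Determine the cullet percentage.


Cullet ratio = (cullet mass / total batch mass) * 100
  Ratio = 736 / 3503 * 100 = 21.01%

21.01%


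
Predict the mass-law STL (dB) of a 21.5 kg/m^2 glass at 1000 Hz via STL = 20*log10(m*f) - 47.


Mass law: STL = 20 * log10(m * f) - 47
  m * f = 21.5 * 1000 = 21500
  log10(21500) = 4.33244
  STL = 20 * 4.33244 - 47 = 86.6488 - 47 = 39.6 dB

39.6 dB


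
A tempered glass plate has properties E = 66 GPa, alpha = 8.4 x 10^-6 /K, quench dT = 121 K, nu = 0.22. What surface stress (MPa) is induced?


Tempering stress: sigma = E * alpha * dT / (1 - nu)
  E (MPa) = 66 * 1000 = 66000
  Numerator = 66000 * (8.4 x 10^-6) * 121 = 67.0824
  Denominator = 1 - 0.22 = 0.78
  sigma = 67.0824 / 0.78 = 86.0 MPa

86.0 MPa


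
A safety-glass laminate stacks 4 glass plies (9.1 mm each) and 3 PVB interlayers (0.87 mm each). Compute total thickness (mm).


Total thickness = glass contribution + PVB contribution
  Glass: 4 * 9.1 = 36.4 mm
  PVB: 3 * 0.87 = 2.61 mm
  Total = 36.4 + 2.61 = 39.01 mm

39.01 mm


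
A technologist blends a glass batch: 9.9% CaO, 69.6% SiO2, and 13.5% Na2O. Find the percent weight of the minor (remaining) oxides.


Sum the three major oxides:
  SiO2 + Na2O + CaO = 69.6 + 13.5 + 9.9 = 93.0%
Subtract from 100%:
  Others = 100 - 93.0 = 7.0%

7.0%


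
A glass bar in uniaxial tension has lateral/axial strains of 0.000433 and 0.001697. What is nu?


Poisson's ratio: nu = lateral strain / axial strain
  nu = 0.000433 / 0.001697 = 0.2552

0.2552


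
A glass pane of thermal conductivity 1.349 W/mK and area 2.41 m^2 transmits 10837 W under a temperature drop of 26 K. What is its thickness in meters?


Fourier's law: t = k * A * dT / Q
  t = 1.349 * 2.41 * 26 / 10837
  t = 84.52834 / 10837 = 0.0078 m

0.0078 m


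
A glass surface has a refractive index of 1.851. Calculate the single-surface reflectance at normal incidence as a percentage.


Fresnel reflectance at normal incidence:
  R = ((n - 1)/(n + 1))^2
  (n - 1)/(n + 1) = (1.851 - 1)/(1.851 + 1) = 0.298492
  R = 0.298492^2 = 0.0890975
  R(%) = 0.0890975 * 100 = 8.91%

8.91%


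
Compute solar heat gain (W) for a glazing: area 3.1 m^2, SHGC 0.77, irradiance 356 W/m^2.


Solar heat gain: Q = Area * SHGC * Irradiance
  Q = 3.1 * 0.77 * 356 = 849.8 W

849.8 W


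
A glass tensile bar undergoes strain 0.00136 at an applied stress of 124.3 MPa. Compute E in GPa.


Young's modulus: E = stress / strain
  E = 124.3 MPa / 0.00136 = 91397.06 MPa
Convert to GPa: 91397.06 / 1000 = 91.4 GPa

91.4 GPa


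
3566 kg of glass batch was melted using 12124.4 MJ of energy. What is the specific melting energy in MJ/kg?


Rearrange E = m * s for s:
  s = E / m
  s = 12124.4 / 3566 = 3.4 MJ/kg

3.4 MJ/kg


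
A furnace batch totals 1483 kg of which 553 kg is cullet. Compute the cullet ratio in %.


Cullet ratio = (cullet mass / total batch mass) * 100
  Ratio = 553 / 1483 * 100 = 37.29%

37.29%


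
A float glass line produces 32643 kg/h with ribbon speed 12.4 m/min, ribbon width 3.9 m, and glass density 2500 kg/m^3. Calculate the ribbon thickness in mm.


Ribbon cross-section from mass balance:
  Volume rate = throughput / density = 32643 / 2500 = 13.0572 m^3/h
  thickness = volume rate / (speed * 60 * width), i.e.
  thickness = throughput / (60 * speed * width * density) * 1000
  thickness = 32643 / (60 * 12.4 * 3.9 * 2500) * 1000 = 4.5 mm

4.5 mm


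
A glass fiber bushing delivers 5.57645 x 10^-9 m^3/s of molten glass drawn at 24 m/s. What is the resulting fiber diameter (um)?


Cross-sectional area from continuity:
  A = Q / v = 5.57645 x 10^-9 / 24 = 2.323521 x 10^-10 m^2
Diameter from circular cross-section:
  d = sqrt(4A / pi) * 10^6 (m -> um)
  d = sqrt(4 * 2.323521 x 10^-10 / pi) * 10^6 = 17.2 um

17.2 um


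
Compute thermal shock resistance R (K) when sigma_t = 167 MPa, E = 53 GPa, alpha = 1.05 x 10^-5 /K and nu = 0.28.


Thermal shock resistance: R = sigma * (1 - nu) / (E * alpha)
  Numerator = 167 * (1 - 0.28) = 120.24
  Denominator = 53 * 1000 * (1.05 x 10^-5) = 0.5565
  R = 120.24 / 0.5565 = 216.1 K

216.1 K


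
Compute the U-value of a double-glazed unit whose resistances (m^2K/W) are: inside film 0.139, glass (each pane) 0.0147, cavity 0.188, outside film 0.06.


Total thermal resistance (series):
  R_total = R_in + R_glass + R_air + R_glass + R_out
  R_total = 0.139 + 0.0147 + 0.188 + 0.0147 + 0.06 = 0.4164 m^2K/W
U-value = 1 / R_total = 1 / 0.4164 = 2.402 W/m^2K

2.402 W/m^2K


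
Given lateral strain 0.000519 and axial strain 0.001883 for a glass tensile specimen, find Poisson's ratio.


Poisson's ratio: nu = lateral strain / axial strain
  nu = 0.000519 / 0.001883 = 0.2756

0.2756


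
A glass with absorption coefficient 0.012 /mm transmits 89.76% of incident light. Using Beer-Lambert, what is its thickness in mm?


Rearrange T = exp(-alpha * thickness):
  thickness = -ln(T) / alpha
  T = 89.76/100 = 0.8976
  ln(T) = -0.10803
  -ln(T) = 0.10803
  thickness = 0.10803 / 0.012 = 9.0 mm

9.0 mm


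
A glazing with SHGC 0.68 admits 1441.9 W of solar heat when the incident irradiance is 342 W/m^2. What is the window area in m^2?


Rearrange Q = Area * SHGC * Irradiance:
  Area = Q / (SHGC * Irradiance)
  Area = 1441.9 / (0.68 * 342) = 6.2 m^2

6.2 m^2


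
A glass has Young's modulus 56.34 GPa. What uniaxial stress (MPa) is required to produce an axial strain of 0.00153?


Rearrange E = sigma / epsilon:
  sigma = E * epsilon
  E (MPa) = 56.34 * 1000 = 56340
  sigma = 56340 * 0.00153 = 86.2 MPa

86.2 MPa


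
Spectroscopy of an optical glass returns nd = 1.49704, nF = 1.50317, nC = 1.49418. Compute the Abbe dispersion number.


Abbe number formula: Vd = (nd - 1) / (nF - nC)
  nd - 1 = 1.49704 - 1 = 0.49704
  nF - nC = 1.50317 - 1.49418 = 0.00899
  Vd = 0.49704 / 0.00899 = 55.29

55.29


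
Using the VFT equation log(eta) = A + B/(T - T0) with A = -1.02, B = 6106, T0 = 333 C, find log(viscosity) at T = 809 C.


VFT equation: log(eta) = A + B / (T - T0)
  T - T0 = 809 - 333 = 476
  B / (T - T0) = 6106 / 476 = 12.828
  log(eta) = -1.02 + 12.828 = 11.808

11.808


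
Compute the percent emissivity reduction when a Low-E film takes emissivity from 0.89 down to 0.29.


Percentage reduction = (1 - coated/uncoated) * 100
  Ratio = 0.29 / 0.89 = 0.3258
  Reduction = (1 - 0.3258) * 100 = 67.4%

67.4%


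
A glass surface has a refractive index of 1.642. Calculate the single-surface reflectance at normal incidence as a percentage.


Fresnel reflectance at normal incidence:
  R = ((n - 1)/(n + 1))^2
  (n - 1)/(n + 1) = (1.642 - 1)/(1.642 + 1) = 0.242998
  R = 0.242998^2 = 0.059048
  R(%) = 0.059048 * 100 = 5.905%

5.905%


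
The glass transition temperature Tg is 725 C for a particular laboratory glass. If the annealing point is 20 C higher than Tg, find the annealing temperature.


The annealing temperature is Tg plus the offset:
  T_anneal = 725 + 20 = 745 C

745 C


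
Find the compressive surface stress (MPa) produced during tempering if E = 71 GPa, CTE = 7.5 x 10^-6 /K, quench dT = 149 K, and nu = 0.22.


Tempering stress: sigma = E * alpha * dT / (1 - nu)
  E (MPa) = 71 * 1000 = 71000
  Numerator = 71000 * (7.5 x 10^-6) * 149 = 79.3425
  Denominator = 1 - 0.22 = 0.78
  sigma = 79.3425 / 0.78 = 101.7 MPa

101.7 MPa


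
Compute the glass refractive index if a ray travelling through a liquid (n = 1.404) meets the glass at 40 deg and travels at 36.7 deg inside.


Apply Snell's law: n1 * sin(theta1) = n2 * sin(theta2)
  n2 = n1 * sin(theta1) / sin(theta2)
  sin(40) = 0.642788
  sin(36.7) = 0.597625
  n2 = 1.404 * 0.642788 / 0.597625 = 1.5101

1.5101


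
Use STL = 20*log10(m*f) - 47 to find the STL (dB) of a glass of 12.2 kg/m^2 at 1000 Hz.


Mass law: STL = 20 * log10(m * f) - 47
  m * f = 12.2 * 1000 = 12200
  log10(12200) = 4.08636
  STL = 20 * 4.08636 - 47 = 81.7272 - 47 = 34.7 dB

34.7 dB


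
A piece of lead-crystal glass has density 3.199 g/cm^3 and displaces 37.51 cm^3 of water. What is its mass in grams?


Rearrange rho = m / V:
  m = rho * V
  m = 3.199 * 37.51 = 119.994 g

119.994 g


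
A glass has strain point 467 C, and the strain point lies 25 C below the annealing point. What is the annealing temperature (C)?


T_anneal = T_strain + gap:
  T_anneal = 467 + 25 = 492 C

492 C


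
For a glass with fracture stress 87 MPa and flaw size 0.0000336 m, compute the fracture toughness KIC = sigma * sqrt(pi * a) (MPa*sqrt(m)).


Fracture toughness: KIC = sigma * sqrt(pi * a)
  pi * a = pi * 0.0000336 = 0.000105558
  sqrt(pi * a) = 0.010274
  KIC = 87 * 0.010274 = 0.894 MPa*sqrt(m)

0.894 MPa*sqrt(m)


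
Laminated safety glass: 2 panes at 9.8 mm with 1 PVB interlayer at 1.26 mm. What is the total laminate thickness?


Total thickness = glass contribution + PVB contribution
  Glass: 2 * 9.8 = 19.6 mm
  PVB: 1 * 1.26 = 1.26 mm
  Total = 19.6 + 1.26 = 20.86 mm

20.86 mm


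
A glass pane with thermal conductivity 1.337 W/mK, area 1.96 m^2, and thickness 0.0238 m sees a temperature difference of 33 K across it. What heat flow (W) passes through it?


Fourier's law: Q = k * A * dT / t
  Q = 1.337 * 1.96 * 33 / 0.0238
  Q = 86.47716 / 0.0238 = 3633.5 W

3633.5 W


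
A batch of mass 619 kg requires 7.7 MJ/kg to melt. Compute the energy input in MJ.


Total energy = mass * specific energy
  E = 619 * 7.7 = 4766.3 MJ

4766.3 MJ


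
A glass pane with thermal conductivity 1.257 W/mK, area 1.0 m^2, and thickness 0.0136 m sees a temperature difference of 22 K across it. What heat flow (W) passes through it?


Fourier's law: Q = k * A * dT / t
  Q = 1.257 * 1.0 * 22 / 0.0136
  Q = 27.654 / 0.0136 = 2033.4 W

2033.4 W


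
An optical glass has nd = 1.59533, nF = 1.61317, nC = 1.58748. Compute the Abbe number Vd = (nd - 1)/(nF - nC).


Abbe number formula: Vd = (nd - 1) / (nF - nC)
  nd - 1 = 1.59533 - 1 = 0.59533
  nF - nC = 1.61317 - 1.58748 = 0.02569
  Vd = 0.59533 / 0.02569 = 23.17

23.17


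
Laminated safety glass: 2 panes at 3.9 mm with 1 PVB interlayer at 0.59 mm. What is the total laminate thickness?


Total thickness = glass contribution + PVB contribution
  Glass: 2 * 3.9 = 7.8 mm
  PVB: 1 * 0.59 = 0.59 mm
  Total = 7.8 + 0.59 = 8.39 mm

8.39 mm


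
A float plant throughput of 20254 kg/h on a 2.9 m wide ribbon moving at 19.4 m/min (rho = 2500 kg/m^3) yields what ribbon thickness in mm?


Ribbon cross-section from mass balance:
  Volume rate = throughput / density = 20254 / 2500 = 8.1016 m^3/h
  thickness = volume rate / (speed * 60 * width), i.e.
  thickness = throughput / (60 * speed * width * density) * 1000
  thickness = 20254 / (60 * 19.4 * 2.9 * 2500) * 1000 = 2.4 mm

2.4 mm


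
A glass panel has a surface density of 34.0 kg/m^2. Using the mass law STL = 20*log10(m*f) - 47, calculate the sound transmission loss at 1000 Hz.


Mass law: STL = 20 * log10(m * f) - 47
  m * f = 34.0 * 1000 = 34000
  log10(34000) = 4.53148
  STL = 20 * 4.53148 - 47 = 90.6296 - 47 = 43.6 dB

43.6 dB


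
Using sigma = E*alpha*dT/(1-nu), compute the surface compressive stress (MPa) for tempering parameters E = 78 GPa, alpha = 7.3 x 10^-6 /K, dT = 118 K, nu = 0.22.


Tempering stress: sigma = E * alpha * dT / (1 - nu)
  E (MPa) = 78 * 1000 = 78000
  Numerator = 78000 * (7.3 x 10^-6) * 118 = 67.1892
  Denominator = 1 - 0.22 = 0.78
  sigma = 67.1892 / 0.78 = 86.1 MPa

86.1 MPa


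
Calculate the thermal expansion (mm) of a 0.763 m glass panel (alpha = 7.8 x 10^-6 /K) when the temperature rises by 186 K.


Thermal expansion formula: dL = alpha * L0 * dT
  dL = (7.8 x 10^-6) * 0.763 * 186 = 0.00110696 m
Convert to mm: 0.00110696 * 1000 = 1.107 mm

1.107 mm


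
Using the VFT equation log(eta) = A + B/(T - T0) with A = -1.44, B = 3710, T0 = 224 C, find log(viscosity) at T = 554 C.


VFT equation: log(eta) = A + B / (T - T0)
  T - T0 = 554 - 224 = 330
  B / (T - T0) = 3710 / 330 = 11.242
  log(eta) = -1.44 + 11.242 = 9.802

9.802


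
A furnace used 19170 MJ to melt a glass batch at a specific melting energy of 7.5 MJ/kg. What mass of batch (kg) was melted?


Rearrange E = m * s for m:
  m = E / s
  m = 19170 / 7.5 = 2556.0 kg

2556.0 kg


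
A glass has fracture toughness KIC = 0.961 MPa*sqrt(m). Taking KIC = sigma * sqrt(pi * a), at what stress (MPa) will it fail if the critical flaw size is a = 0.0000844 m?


Rearrange KIC = sigma * sqrt(pi * a):
  sigma = KIC / sqrt(pi * a)
  sqrt(pi * 0.0000844) = 0.016283
  sigma = 0.961 / 0.016283 = 59.02 MPa

59.02 MPa


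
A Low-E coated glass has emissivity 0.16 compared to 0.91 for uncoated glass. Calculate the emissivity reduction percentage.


Percentage reduction = (1 - coated/uncoated) * 100
  Ratio = 0.16 / 0.91 = 0.1758
  Reduction = (1 - 0.1758) * 100 = 82.4%

82.4%


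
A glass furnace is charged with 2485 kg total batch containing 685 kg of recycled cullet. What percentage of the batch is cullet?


Cullet ratio = (cullet mass / total batch mass) * 100
  Ratio = 685 / 2485 * 100 = 27.57%

27.57%


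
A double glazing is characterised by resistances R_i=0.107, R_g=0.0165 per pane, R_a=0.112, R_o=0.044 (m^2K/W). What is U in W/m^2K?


Total thermal resistance (series):
  R_total = R_in + R_glass + R_air + R_glass + R_out
  R_total = 0.107 + 0.0165 + 0.112 + 0.0165 + 0.044 = 0.296 m^2K/W
U-value = 1 / R_total = 1 / 0.296 = 3.378 W/m^2K

3.378 W/m^2K


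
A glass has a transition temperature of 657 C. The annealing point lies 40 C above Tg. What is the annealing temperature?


The annealing temperature is Tg plus the offset:
  T_anneal = 657 + 40 = 697 C

697 C


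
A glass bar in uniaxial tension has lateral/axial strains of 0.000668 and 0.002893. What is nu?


Poisson's ratio: nu = lateral strain / axial strain
  nu = 0.000668 / 0.002893 = 0.2309

0.2309


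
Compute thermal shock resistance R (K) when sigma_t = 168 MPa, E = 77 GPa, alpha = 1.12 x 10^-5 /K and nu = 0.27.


Thermal shock resistance: R = sigma * (1 - nu) / (E * alpha)
  Numerator = 168 * (1 - 0.27) = 122.64
  Denominator = 77 * 1000 * (1.12 x 10^-5) = 0.8624
  R = 122.64 / 0.8624 = 142.2 K

142.2 K


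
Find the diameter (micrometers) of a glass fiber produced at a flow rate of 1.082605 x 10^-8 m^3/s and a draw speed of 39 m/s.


Cross-sectional area from continuity:
  A = Q / v = 1.082605 x 10^-8 / 39 = 2.77591 x 10^-10 m^2
Diameter from circular cross-section:
  d = sqrt(4A / pi) * 10^6 (m -> um)
  d = sqrt(4 * 2.77591 x 10^-10 / pi) * 10^6 = 18.8 um

18.8 um


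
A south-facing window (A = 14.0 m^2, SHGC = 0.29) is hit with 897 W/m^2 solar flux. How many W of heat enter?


Solar heat gain: Q = Area * SHGC * Irradiance
  Q = 14.0 * 0.29 * 897 = 3641.8 W

3641.8 W


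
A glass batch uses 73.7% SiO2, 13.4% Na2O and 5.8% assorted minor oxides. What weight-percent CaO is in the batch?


Pieces sum to 100%:
  CaO = 100 - (SiO2 + Na2O + others)
  CaO = 100 - (73.7 + 13.4 + 5.8) = 7.1%

7.1%


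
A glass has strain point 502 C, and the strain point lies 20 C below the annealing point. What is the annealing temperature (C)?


T_anneal = T_strain + gap:
  T_anneal = 502 + 20 = 522 C

522 C


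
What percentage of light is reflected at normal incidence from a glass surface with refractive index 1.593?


Fresnel reflectance at normal incidence:
  R = ((n - 1)/(n + 1))^2
  (n - 1)/(n + 1) = (1.593 - 1)/(1.593 + 1) = 0.228693
  R = 0.228693^2 = 0.0523005
  R(%) = 0.0523005 * 100 = 5.23%

5.23%


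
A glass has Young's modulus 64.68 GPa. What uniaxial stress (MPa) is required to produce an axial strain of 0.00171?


Rearrange E = sigma / epsilon:
  sigma = E * epsilon
  E (MPa) = 64.68 * 1000 = 64680
  sigma = 64680 * 0.00171 = 110.6 MPa

110.6 MPa


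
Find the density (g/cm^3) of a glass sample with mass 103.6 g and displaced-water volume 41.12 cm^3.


Use the definition of density:
  rho = mass / volume
  rho = 103.6 / 41.12 = 2.519 g/cm^3

2.519 g/cm^3


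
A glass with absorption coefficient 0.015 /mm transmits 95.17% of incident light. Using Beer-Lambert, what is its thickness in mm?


Rearrange T = exp(-alpha * thickness):
  thickness = -ln(T) / alpha
  T = 95.17/100 = 0.9517
  ln(T) = -0.04951
  -ln(T) = 0.04951
  thickness = 0.04951 / 0.015 = 3.3 mm

3.3 mm


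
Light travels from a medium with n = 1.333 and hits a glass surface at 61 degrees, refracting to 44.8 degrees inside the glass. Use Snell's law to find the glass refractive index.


Apply Snell's law: n1 * sin(theta1) = n2 * sin(theta2)
  n2 = n1 * sin(theta1) / sin(theta2)
  sin(61) = 0.87462
  sin(44.8) = 0.704634
  n2 = 1.333 * 0.87462 / 0.704634 = 1.6546

1.6546


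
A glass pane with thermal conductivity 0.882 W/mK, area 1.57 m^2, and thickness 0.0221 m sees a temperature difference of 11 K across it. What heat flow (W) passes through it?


Fourier's law: Q = k * A * dT / t
  Q = 0.882 * 1.57 * 11 / 0.0221
  Q = 15.23214 / 0.0221 = 689.2 W

689.2 W


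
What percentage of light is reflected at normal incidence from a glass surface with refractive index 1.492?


Fresnel reflectance at normal incidence:
  R = ((n - 1)/(n + 1))^2
  (n - 1)/(n + 1) = (1.492 - 1)/(1.492 + 1) = 0.197432
  R = 0.197432^2 = 0.0389794
  R(%) = 0.0389794 * 100 = 3.898%

3.898%


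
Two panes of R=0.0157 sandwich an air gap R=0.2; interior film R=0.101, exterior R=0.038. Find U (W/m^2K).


Total thermal resistance (series):
  R_total = R_in + R_glass + R_air + R_glass + R_out
  R_total = 0.101 + 0.0157 + 0.2 + 0.0157 + 0.038 = 0.3704 m^2K/W
U-value = 1 / R_total = 1 / 0.3704 = 2.7 W/m^2K

2.7 W/m^2K


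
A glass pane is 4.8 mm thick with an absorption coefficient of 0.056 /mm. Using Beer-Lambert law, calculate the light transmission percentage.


Beer-Lambert law: T = exp(-alpha * thickness)
  exponent = -0.056 * 4.8 = -0.2688
  T = exp(-0.2688) = 0.7643
  Percentage = 0.7643 * 100 = 76.43%

76.43%


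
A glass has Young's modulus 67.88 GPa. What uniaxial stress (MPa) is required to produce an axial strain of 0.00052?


Rearrange E = sigma / epsilon:
  sigma = E * epsilon
  E (MPa) = 67.88 * 1000 = 67880
  sigma = 67880 * 0.00052 = 35.3 MPa

35.3 MPa


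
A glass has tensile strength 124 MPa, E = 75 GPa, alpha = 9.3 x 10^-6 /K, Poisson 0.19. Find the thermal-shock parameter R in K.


Thermal shock resistance: R = sigma * (1 - nu) / (E * alpha)
  Numerator = 124 * (1 - 0.19) = 100.44
  Denominator = 75 * 1000 * (9.3 x 10^-6) = 0.6975
  R = 100.44 / 0.6975 = 144.0 K

144.0 K


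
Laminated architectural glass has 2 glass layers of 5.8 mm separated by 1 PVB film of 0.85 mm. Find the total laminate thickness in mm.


Total thickness = glass contribution + PVB contribution
  Glass: 2 * 5.8 = 11.6 mm
  PVB: 1 * 0.85 = 0.85 mm
  Total = 11.6 + 0.85 = 12.45 mm

12.45 mm


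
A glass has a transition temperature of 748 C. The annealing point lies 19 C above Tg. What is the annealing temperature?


The annealing temperature is Tg plus the offset:
  T_anneal = 748 + 19 = 767 C

767 C


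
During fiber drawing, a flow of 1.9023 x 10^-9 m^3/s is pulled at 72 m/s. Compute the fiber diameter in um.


Cross-sectional area from continuity:
  A = Q / v = 1.9023 x 10^-9 / 72 = 2.642083 x 10^-11 m^2
Diameter from circular cross-section:
  d = sqrt(4A / pi) * 10^6 (m -> um)
  d = sqrt(4 * 2.642083 x 10^-11 / pi) * 10^6 = 5.8 um

5.8 um


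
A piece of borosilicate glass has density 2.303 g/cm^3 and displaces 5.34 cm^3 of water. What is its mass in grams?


Rearrange rho = m / V:
  m = rho * V
  m = 2.303 * 5.34 = 12.298 g

12.298 g


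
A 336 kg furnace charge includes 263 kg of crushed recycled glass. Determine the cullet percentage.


Cullet ratio = (cullet mass / total batch mass) * 100
  Ratio = 263 / 336 * 100 = 78.27%

78.27%


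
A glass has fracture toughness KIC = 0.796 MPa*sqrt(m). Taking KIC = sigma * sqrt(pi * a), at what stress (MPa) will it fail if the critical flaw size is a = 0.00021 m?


Rearrange KIC = sigma * sqrt(pi * a):
  sigma = KIC / sqrt(pi * a)
  sqrt(pi * 0.00021) = 0.025685
  sigma = 0.796 / 0.025685 = 30.99 MPa

30.99 MPa


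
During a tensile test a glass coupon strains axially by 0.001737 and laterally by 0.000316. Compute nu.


Poisson's ratio: nu = lateral strain / axial strain
  nu = 0.000316 / 0.001737 = 0.1819

0.1819


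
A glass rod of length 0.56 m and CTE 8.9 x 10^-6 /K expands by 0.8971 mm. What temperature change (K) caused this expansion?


Rearrange dL = alpha * L0 * dT for dT:
  dT = dL / (alpha * L0)
  dL (m) = 0.8971 / 1000 = 0.0008971
  dT = 0.0008971 / ((8.9 x 10^-6) * 0.56) = 180.0 K

180.0 K


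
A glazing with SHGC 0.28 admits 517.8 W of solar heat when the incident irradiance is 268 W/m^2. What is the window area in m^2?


Rearrange Q = Area * SHGC * Irradiance:
  Area = Q / (SHGC * Irradiance)
  Area = 517.8 / (0.28 * 268) = 6.9 m^2

6.9 m^2


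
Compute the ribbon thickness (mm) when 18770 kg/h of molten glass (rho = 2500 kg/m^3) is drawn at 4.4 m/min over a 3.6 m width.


Ribbon cross-section from mass balance:
  Volume rate = throughput / density = 18770 / 2500 = 7.508 m^3/h
  thickness = volume rate / (speed * 60 * width), i.e.
  thickness = throughput / (60 * speed * width * density) * 1000
  thickness = 18770 / (60 * 4.4 * 3.6 * 2500) * 1000 = 7.9 mm

7.9 mm


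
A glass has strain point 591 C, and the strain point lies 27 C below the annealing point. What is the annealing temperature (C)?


T_anneal = T_strain + gap:
  T_anneal = 591 + 27 = 618 C

618 C


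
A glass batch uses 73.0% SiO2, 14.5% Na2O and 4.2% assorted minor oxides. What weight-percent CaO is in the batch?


Pieces sum to 100%:
  CaO = 100 - (SiO2 + Na2O + others)
  CaO = 100 - (73.0 + 14.5 + 4.2) = 8.3%

8.3%


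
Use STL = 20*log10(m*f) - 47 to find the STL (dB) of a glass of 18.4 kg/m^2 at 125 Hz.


Mass law: STL = 20 * log10(m * f) - 47
  m * f = 18.4 * 125 = 2300
  log10(2300) = 3.36173
  STL = 20 * 3.36173 - 47 = 67.2346 - 47 = 20.2 dB

20.2 dB


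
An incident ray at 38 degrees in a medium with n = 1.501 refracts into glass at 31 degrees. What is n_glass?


Apply Snell's law: n1 * sin(theta1) = n2 * sin(theta2)
  n2 = n1 * sin(theta1) / sin(theta2)
  sin(38) = 0.615661
  sin(31) = 0.515038
  n2 = 1.501 * 0.615661 / 0.515038 = 1.7943

1.7943


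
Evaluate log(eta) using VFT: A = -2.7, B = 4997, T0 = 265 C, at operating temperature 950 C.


VFT equation: log(eta) = A + B / (T - T0)
  T - T0 = 950 - 265 = 685
  B / (T - T0) = 4997 / 685 = 7.295
  log(eta) = -2.7 + 7.295 = 4.595

4.595


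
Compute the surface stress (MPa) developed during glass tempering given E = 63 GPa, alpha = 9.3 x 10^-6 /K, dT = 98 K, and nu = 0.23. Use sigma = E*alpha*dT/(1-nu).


Tempering stress: sigma = E * alpha * dT / (1 - nu)
  E (MPa) = 63 * 1000 = 63000
  Numerator = 63000 * (9.3 x 10^-6) * 98 = 57.4182
  Denominator = 1 - 0.23 = 0.77
  sigma = 57.4182 / 0.77 = 74.6 MPa

74.6 MPa


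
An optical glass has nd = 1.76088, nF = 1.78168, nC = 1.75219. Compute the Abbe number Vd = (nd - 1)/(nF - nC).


Abbe number formula: Vd = (nd - 1) / (nF - nC)
  nd - 1 = 1.76088 - 1 = 0.76088
  nF - nC = 1.78168 - 1.75219 = 0.02949
  Vd = 0.76088 / 0.02949 = 25.8

25.8


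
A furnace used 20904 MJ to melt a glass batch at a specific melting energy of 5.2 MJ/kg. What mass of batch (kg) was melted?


Rearrange E = m * s for m:
  m = E / s
  m = 20904 / 5.2 = 4020.0 kg

4020.0 kg


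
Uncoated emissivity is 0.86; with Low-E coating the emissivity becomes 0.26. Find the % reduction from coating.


Percentage reduction = (1 - coated/uncoated) * 100
  Ratio = 0.26 / 0.86 = 0.3023
  Reduction = (1 - 0.3023) * 100 = 69.8%

69.8%


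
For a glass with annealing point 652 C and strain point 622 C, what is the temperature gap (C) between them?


Gap = T_anneal - T_strain:
  gap = 652 - 622 = 30 C

30 C


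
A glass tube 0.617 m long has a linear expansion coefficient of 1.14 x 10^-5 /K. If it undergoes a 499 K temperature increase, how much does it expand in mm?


Thermal expansion formula: dL = alpha * L0 * dT
  dL = (1.14 x 10^-5) * 0.617 * 499 = 0.00350987 m
Convert to mm: 0.00350987 * 1000 = 3.5099 mm

3.5099 mm


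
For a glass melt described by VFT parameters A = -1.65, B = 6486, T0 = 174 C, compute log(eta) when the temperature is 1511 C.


VFT equation: log(eta) = A + B / (T - T0)
  T - T0 = 1511 - 174 = 1337
  B / (T - T0) = 6486 / 1337 = 4.851
  log(eta) = -1.65 + 4.851 = 3.201

3.201


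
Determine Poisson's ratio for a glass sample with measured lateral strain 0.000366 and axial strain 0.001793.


Poisson's ratio: nu = lateral strain / axial strain
  nu = 0.000366 / 0.001793 = 0.2041

0.2041


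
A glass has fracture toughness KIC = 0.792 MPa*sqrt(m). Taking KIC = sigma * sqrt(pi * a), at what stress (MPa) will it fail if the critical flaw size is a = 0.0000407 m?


Rearrange KIC = sigma * sqrt(pi * a):
  sigma = KIC / sqrt(pi * a)
  sqrt(pi * 0.0000407) = 0.011308
  sigma = 0.792 / 0.011308 = 70.04 MPa

70.04 MPa


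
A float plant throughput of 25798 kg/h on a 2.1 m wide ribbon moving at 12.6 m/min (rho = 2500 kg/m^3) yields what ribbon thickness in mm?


Ribbon cross-section from mass balance:
  Volume rate = throughput / density = 25798 / 2500 = 10.3192 m^3/h
  thickness = volume rate / (speed * 60 * width), i.e.
  thickness = throughput / (60 * speed * width * density) * 1000
  thickness = 25798 / (60 * 12.6 * 2.1 * 2500) * 1000 = 6.5 mm

6.5 mm


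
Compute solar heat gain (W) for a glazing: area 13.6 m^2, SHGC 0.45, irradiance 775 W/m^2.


Solar heat gain: Q = Area * SHGC * Irradiance
  Q = 13.6 * 0.45 * 775 = 4743 W

4743 W


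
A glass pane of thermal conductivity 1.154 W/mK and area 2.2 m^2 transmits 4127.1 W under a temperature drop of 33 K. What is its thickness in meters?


Fourier's law: t = k * A * dT / Q
  t = 1.154 * 2.2 * 33 / 4127.1
  t = 83.7804 / 4127.1 = 0.0203 m

0.0203 m


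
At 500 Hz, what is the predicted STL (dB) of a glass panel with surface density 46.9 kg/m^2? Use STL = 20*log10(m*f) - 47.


Mass law: STL = 20 * log10(m * f) - 47
  m * f = 46.9 * 500 = 23450
  log10(23450) = 4.37014
  STL = 20 * 4.37014 - 47 = 87.4028 - 47 = 40.4 dB

40.4 dB


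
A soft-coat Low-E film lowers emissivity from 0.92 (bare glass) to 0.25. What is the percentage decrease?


Percentage reduction = (1 - coated/uncoated) * 100
  Ratio = 0.25 / 0.92 = 0.2717
  Reduction = (1 - 0.2717) * 100 = 72.8%

72.8%


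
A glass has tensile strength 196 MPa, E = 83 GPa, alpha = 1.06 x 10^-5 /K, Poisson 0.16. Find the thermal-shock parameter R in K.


Thermal shock resistance: R = sigma * (1 - nu) / (E * alpha)
  Numerator = 196 * (1 - 0.16) = 164.64
  Denominator = 83 * 1000 * (1.06 x 10^-5) = 0.8798
  R = 164.64 / 0.8798 = 187.1 K

187.1 K


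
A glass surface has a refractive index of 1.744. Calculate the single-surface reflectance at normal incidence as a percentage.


Fresnel reflectance at normal incidence:
  R = ((n - 1)/(n + 1))^2
  (n - 1)/(n + 1) = (1.744 - 1)/(1.744 + 1) = 0.271137
  R = 0.271137^2 = 0.0735153
  R(%) = 0.0735153 * 100 = 7.352%

7.352%


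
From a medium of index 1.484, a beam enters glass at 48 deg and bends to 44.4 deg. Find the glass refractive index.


Apply Snell's law: n1 * sin(theta1) = n2 * sin(theta2)
  n2 = n1 * sin(theta1) / sin(theta2)
  sin(48) = 0.743145
  sin(44.4) = 0.699663
  n2 = 1.484 * 0.743145 / 0.699663 = 1.5762

1.5762


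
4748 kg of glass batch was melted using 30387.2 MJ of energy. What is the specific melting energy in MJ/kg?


Rearrange E = m * s for s:
  s = E / m
  s = 30387.2 / 4748 = 6.4 MJ/kg

6.4 MJ/kg


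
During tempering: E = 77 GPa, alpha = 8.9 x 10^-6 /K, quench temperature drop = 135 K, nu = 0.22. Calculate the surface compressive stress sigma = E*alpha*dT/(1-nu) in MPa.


Tempering stress: sigma = E * alpha * dT / (1 - nu)
  E (MPa) = 77 * 1000 = 77000
  Numerator = 77000 * (8.9 x 10^-6) * 135 = 92.5155
  Denominator = 1 - 0.22 = 0.78
  sigma = 92.5155 / 0.78 = 118.6 MPa

118.6 MPa


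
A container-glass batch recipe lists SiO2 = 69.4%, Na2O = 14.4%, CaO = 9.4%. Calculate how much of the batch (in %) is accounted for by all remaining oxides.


Sum the three major oxides:
  SiO2 + Na2O + CaO = 69.4 + 14.4 + 9.4 = 93.2%
Subtract from 100%:
  Others = 100 - 93.2 = 6.8%

6.8%


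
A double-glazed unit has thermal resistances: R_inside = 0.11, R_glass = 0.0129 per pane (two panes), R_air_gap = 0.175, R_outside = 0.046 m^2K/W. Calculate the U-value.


Total thermal resistance (series):
  R_total = R_in + R_glass + R_air + R_glass + R_out
  R_total = 0.11 + 0.0129 + 0.175 + 0.0129 + 0.046 = 0.3568 m^2K/W
U-value = 1 / R_total = 1 / 0.3568 = 2.803 W/m^2K

2.803 W/m^2K


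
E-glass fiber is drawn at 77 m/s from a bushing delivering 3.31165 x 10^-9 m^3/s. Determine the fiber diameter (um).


Cross-sectional area from continuity:
  A = Q / v = 3.31165 x 10^-9 / 77 = 4.300844 x 10^-11 m^2
Diameter from circular cross-section:
  d = sqrt(4A / pi) * 10^6 (m -> um)
  d = sqrt(4 * 4.300844 x 10^-11 / pi) * 10^6 = 7.4 um

7.4 um


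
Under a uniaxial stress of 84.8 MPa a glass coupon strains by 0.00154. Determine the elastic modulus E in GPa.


Young's modulus: E = stress / strain
  E = 84.8 MPa / 0.00154 = 55064.94 MPa
Convert to GPa: 55064.94 / 1000 = 55.06 GPa

55.06 GPa


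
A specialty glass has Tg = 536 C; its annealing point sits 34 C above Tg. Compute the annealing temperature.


The annealing temperature is Tg plus the offset:
  T_anneal = 536 + 34 = 570 C

570 C


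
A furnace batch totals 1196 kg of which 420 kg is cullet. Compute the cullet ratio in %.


Cullet ratio = (cullet mass / total batch mass) * 100
  Ratio = 420 / 1196 * 100 = 35.12%

35.12%


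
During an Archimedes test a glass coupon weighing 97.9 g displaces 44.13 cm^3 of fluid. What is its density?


Use the definition of density:
  rho = mass / volume
  rho = 97.9 / 44.13 = 2.218 g/cm^3

2.218 g/cm^3


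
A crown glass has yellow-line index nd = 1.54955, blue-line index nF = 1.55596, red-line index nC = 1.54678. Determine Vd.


Abbe number formula: Vd = (nd - 1) / (nF - nC)
  nd - 1 = 1.54955 - 1 = 0.54955
  nF - nC = 1.55596 - 1.54678 = 0.00918
  Vd = 0.54955 / 0.00918 = 59.86

59.86


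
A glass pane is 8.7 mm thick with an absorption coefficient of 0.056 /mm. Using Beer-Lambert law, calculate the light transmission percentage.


Beer-Lambert law: T = exp(-alpha * thickness)
  exponent = -0.056 * 8.7 = -0.4872
  T = exp(-0.4872) = 0.6143
  Percentage = 0.6143 * 100 = 61.43%

61.43%


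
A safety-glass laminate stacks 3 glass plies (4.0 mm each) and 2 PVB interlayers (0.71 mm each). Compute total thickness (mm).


Total thickness = glass contribution + PVB contribution
  Glass: 3 * 4.0 = 12.0 mm
  PVB: 2 * 0.71 = 1.42 mm
  Total = 12.0 + 1.42 = 13.42 mm

13.42 mm


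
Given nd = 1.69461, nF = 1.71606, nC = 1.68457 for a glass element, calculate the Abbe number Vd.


Abbe number formula: Vd = (nd - 1) / (nF - nC)
  nd - 1 = 1.69461 - 1 = 0.69461
  nF - nC = 1.71606 - 1.68457 = 0.03149
  Vd = 0.69461 / 0.03149 = 22.06

22.06


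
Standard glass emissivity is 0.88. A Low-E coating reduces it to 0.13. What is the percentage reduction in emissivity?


Percentage reduction = (1 - coated/uncoated) * 100
  Ratio = 0.13 / 0.88 = 0.1477
  Reduction = (1 - 0.1477) * 100 = 85.2%

85.2%


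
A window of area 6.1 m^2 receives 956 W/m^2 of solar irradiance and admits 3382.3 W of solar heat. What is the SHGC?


Rearrange Q = Area * SHGC * Irradiance:
  SHGC = Q / (Area * Irradiance)
  SHGC = 3382.3 / (6.1 * 956) = 0.58

0.58


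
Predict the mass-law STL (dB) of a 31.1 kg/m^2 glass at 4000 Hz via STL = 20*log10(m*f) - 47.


Mass law: STL = 20 * log10(m * f) - 47
  m * f = 31.1 * 4000 = 124400
  log10(124400) = 5.09482
  STL = 20 * 5.09482 - 47 = 101.8964 - 47 = 54.9 dB

54.9 dB
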